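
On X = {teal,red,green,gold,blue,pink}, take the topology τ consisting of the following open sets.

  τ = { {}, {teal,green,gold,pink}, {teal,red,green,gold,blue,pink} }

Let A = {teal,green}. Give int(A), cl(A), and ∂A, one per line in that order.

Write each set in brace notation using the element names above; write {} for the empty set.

int(A) = {}
cl(A)  = {teal,red,green,gold,blue,pink}
∂A     = {teal,red,green,gold,blue,pink}

open subsets of A: {}; so int(A) = {}
closure: X∖int(X∖A) = X∖{} = {teal,red,green,gold,blue,pink}
∂A = {teal,red,green,gold,blue,pink} minus {} = {teal,red,green,gold,blue,pink}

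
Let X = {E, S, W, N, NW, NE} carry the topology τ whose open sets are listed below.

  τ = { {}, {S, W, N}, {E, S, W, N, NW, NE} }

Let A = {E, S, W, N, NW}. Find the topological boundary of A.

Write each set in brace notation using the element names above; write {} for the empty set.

opens ⊆ A: {}, {S, W, N}; union → int = {S, W, N}
complement {NE}; its interior {}; cl(A) = X∖{} = {E, S, W, N, NW, NE}
boundary = {E, S, W, N, NW, NE} ∖ {S, W, N} = {E, NW, NE}

{E, NW, NE}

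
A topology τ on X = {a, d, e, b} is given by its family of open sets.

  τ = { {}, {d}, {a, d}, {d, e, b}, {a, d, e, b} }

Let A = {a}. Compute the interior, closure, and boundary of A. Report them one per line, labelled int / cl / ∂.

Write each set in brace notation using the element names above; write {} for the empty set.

opens ⊆ A: {}; union → int = {}
complement {d, e, b}; its interior {d, e, b}; cl(A) = X∖{d, e, b} = {a}
boundary = {a} ∖ {} = {a}

int(A) = {}
cl(A)  = {a}
∂A     = {a}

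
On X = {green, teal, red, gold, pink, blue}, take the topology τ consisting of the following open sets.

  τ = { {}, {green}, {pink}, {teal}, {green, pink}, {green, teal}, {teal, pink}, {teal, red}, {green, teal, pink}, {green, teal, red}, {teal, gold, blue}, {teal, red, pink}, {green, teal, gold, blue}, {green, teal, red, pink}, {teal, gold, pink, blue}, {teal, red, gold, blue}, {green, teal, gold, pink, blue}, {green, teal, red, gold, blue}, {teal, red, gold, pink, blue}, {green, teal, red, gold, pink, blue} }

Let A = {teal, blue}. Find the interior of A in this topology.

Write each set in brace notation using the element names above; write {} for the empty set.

open subsets of A: {}, {teal}; so int(A) = {teal}

{teal}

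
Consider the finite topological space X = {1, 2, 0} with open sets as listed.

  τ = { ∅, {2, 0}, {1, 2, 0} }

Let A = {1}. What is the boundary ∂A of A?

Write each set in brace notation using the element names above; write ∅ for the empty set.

opens ⊆ A: ∅; union → int = ∅
complement {2, 0}; its interior {2, 0}; cl(A) = X∖{2, 0} = {1}
boundary = {1} ∖ ∅ = {1}

{1}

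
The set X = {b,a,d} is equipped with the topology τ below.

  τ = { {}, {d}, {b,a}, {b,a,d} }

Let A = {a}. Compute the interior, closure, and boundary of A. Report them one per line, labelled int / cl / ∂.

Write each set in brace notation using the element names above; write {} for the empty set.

int(A) = {}
cl(A)  = {b,a}
∂A     = {b,a}

open subsets of A: {}; so int(A) = {}
closure: X∖int(X∖A) = X∖{d} = {b,a}
∂A = {b,a} minus {} = {b,a}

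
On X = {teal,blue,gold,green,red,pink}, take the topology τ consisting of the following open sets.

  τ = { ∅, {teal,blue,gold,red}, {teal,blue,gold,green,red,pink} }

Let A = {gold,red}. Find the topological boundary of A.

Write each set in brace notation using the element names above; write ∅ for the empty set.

open subsets of A: ∅; so int(A) = ∅
closure: X∖int(X∖A) = X∖∅ = {teal,blue,gold,green,red,pink}
∂A = {teal,blue,gold,green,red,pink} minus ∅ = {teal,blue,gold,green,red,pink}

{teal,blue,gold,green,red,pink}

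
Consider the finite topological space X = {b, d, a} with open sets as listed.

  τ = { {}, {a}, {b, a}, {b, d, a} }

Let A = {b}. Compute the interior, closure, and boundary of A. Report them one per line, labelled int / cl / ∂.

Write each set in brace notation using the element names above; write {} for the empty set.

open subsets of A: {}; so int(A) = {}
closure: X∖int(X∖A) = X∖{a} = {b, d}
∂A = {b, d} minus {} = {b, d}

int(A) = {}
cl(A)  = {b, d}
∂A     = {b, d}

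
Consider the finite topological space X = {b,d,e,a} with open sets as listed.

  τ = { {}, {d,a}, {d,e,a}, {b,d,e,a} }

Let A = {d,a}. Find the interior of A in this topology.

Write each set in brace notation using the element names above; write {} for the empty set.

{d,a}

opens ⊆ A: {}, {d,a}; union → int = {d,a}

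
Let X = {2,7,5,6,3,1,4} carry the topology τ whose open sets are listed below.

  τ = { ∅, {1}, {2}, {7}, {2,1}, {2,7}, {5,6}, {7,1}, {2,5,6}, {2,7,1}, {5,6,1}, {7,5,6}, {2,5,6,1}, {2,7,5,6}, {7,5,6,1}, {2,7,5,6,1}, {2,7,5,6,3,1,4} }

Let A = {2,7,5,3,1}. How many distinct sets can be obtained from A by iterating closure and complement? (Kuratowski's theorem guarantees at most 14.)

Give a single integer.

8

cl via duality: int({6,4}) = ∅, so X∖∅ = {2,7,5,6,3,1,4}
Write k for closure, c for complement:
  1. A     = {2,7,5,3,1}
  2. kA    = {2,7,5,6,3,1,4}
  3. cA    = {6,4}
  4. ckA   = ∅
  5. kcA   = {5,6,3,4}
  6. ckcA  = {2,7,1}
  7. kckcA = {2,7,3,1,4}
  8. ckckcA = {5,6}
applying k or c yields no new set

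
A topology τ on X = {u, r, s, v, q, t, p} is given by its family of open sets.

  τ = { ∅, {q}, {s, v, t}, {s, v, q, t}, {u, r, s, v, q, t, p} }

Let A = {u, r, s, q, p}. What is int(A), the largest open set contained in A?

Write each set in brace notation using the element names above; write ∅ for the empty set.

opens ⊆ A: ∅, {q}; union → int = {q}

{q}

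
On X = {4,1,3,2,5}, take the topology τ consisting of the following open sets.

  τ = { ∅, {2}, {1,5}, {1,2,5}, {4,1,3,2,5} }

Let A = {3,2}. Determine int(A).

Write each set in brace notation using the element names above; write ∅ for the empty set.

{2}

interior: largest open inside A is {2} (from ∅, {2})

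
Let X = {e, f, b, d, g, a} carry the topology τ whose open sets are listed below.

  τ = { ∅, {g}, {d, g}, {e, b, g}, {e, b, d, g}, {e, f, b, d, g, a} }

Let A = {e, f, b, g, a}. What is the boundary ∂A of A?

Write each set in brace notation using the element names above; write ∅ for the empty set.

opens ⊆ A: ∅, {g}, {e, b, g}; union → int = {e, b, g}
complement {d}; its interior ∅; cl(A) = X∖∅ = {e, f, b, d, g, a}
boundary = {e, f, b, d, g, a} ∖ {e, b, g} = {f, d, a}

{f, d, a}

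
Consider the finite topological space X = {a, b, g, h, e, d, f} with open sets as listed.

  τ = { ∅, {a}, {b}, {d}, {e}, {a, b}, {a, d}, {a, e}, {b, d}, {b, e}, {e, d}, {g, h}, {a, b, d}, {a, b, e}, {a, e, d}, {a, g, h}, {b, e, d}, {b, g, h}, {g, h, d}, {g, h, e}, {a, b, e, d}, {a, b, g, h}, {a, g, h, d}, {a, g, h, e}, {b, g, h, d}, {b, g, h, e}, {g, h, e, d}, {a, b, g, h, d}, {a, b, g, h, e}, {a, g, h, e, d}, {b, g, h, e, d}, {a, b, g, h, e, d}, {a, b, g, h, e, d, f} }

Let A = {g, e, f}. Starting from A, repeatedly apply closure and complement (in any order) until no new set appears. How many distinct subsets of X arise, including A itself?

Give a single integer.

complement {a, b, h, d}; its interior {a, b, d}; cl(A) = X∖{a, b, d} = {g, h, e, f}
With k = closure, c = complement:
  1. A     = {g, e, f}
  2. kA    = {g, h, e, f}
  3. cA    = {a, b, h, d}
  4. ckA   = {a, b, d}
  5. kcA   = {a, b, g, h, d, f}
  6. kckA  = {a, b, d, f}
  7. ckcA  = {e}
  8. ckckA = {g, h, e}
  9. kckcA = {e, f}
  10. ckckcA = {a, b, g, h, d}
k, c of each give nothing new

10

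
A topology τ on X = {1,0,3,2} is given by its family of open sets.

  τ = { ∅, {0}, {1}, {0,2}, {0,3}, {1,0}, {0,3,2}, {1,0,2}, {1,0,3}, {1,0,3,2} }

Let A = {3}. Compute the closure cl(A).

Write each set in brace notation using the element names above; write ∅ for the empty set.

cl via duality: int({1,0,2}) = {1,0,2}, so X∖{1,0,2} = {3}

{3}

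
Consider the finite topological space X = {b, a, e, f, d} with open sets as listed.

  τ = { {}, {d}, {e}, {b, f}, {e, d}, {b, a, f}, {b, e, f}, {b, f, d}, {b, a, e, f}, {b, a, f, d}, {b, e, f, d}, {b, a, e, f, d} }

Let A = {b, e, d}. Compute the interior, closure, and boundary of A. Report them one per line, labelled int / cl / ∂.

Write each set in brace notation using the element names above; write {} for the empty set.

int(A) = {e, d}
cl(A)  = {b, a, e, f, d}
∂A     = {b, a, f}

open subsets of A: {}, {e}, {d}, {e, d}; so int(A) = {e, d}
closure: X∖int(X∖A) = X∖{} = {b, a, e, f, d}
∂A = {b, a, e, f, d} minus {e, d} = {b, a, f}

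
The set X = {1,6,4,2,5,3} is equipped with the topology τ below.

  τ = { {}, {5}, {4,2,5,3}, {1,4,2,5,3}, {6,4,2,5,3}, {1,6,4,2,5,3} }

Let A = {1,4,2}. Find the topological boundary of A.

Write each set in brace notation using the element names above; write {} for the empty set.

interior: largest open inside A is {} (from {})
cl via duality: int({6,5,3}) = {5}, so X∖{5} = {1,6,4,2,3}
cl∖int = {1,6,4,2,3}

{1,6,4,2,3}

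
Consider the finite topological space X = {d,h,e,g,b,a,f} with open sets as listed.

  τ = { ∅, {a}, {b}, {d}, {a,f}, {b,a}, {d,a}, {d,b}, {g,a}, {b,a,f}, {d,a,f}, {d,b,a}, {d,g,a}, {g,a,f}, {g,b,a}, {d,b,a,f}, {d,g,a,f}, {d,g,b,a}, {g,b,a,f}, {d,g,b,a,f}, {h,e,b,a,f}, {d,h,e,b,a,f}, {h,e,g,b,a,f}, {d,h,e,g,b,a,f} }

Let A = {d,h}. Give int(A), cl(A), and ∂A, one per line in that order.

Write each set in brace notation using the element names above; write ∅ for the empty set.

opens ⊆ A: ∅, {d}; union → int = {d}
complement {e,g,b,a,f}; its interior {g,b,a,f}; cl(A) = X∖{g,b,a,f} = {d,h,e}
boundary = {d,h,e} ∖ {d} = {h,e}

int(A) = {d}
cl(A)  = {d,h,e}
∂A     = {h,e}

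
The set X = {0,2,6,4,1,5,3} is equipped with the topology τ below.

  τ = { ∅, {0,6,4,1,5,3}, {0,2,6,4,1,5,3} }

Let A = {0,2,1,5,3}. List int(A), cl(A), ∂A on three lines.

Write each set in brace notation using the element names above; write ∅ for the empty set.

int(A) = ∅
cl(A)  = {0,2,6,4,1,5,3}
∂A     = {0,2,6,4,1,5,3}

opens ⊆ A: ∅; union → int = ∅
complement {6,4}; its interior ∅; cl(A) = X∖∅ = {0,2,6,4,1,5,3}
boundary = {0,2,6,4,1,5,3} ∖ ∅ = {0,2,6,4,1,5,3}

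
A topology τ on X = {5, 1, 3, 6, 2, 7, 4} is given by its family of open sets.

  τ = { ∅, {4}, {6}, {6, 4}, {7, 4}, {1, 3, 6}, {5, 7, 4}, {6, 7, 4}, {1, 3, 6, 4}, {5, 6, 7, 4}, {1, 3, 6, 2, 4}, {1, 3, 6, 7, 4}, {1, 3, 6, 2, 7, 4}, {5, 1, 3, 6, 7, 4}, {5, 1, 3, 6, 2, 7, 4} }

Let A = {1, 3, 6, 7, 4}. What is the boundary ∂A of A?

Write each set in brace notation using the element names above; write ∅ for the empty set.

{5, 2}

U open, U⊆A: ∅, {4}, {6}, {7, 4}, {6, 4}, {6, 7, 4}, {1, 3, 6}, {1, 3, 6, 4}, {1, 3, 6, 7, 4}. int(A) = ⋃ = {1, 3, 6, 7, 4}
X∖A={5, 2}, int(X∖A)=∅, hence cl(A)={5, 1, 3, 6, 2, 7, 4}
∂A: remove int from cl → {5, 2}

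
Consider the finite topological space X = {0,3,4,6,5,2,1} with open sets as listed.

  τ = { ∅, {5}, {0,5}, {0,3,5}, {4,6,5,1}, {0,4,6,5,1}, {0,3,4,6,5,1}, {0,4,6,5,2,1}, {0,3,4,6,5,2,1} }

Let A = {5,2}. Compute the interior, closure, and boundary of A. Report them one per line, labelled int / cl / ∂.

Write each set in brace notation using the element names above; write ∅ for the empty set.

U open, U⊆A: ∅, {5}. int(A) = ⋃ = {5}
X∖A={0,3,4,6,1}, int(X∖A)=∅, hence cl(A)={0,3,4,6,5,2,1}
∂A: remove int from cl → {0,3,4,6,2,1}

int(A) = {5}
cl(A)  = {0,3,4,6,5,2,1}
∂A     = {0,3,4,6,2,1}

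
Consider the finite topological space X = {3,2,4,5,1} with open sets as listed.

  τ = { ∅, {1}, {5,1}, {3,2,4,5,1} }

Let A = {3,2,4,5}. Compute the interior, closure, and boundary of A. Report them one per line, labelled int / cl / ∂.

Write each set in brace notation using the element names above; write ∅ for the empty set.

int(A) = ∅
cl(A)  = {3,2,4,5}
∂A     = {3,2,4,5}

open subsets of A: ∅; so int(A) = ∅
closure: X∖int(X∖A) = X∖{1} = {3,2,4,5}
∂A = {3,2,4,5} minus ∅ = {3,2,4,5}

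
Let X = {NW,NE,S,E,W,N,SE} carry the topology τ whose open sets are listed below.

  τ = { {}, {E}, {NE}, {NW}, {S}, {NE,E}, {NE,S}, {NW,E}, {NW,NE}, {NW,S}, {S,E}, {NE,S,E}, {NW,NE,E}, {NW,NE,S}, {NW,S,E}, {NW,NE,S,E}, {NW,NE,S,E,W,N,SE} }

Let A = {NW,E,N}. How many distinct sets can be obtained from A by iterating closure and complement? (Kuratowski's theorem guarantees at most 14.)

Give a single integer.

X∖A={NE,S,W,SE}, int(X∖A)={NE,S}, hence cl(A)={NW,E,W,N,SE}
Orbit (k=closure, c=complement):
  1. A     = {NW,E,N}
  2. kA    = {NW,E,W,N,SE}
  3. cA    = {NE,S,W,SE}
  4. ckA   = {NE,S}
  5. kcA   = {NE,S,W,N,SE}
  6. ckcA  = {NW,E}
(closed under both — stop)

6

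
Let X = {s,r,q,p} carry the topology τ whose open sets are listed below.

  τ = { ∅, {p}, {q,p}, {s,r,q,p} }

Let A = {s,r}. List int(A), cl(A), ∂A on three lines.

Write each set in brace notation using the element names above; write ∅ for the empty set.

int(A) = ∅
cl(A)  = {s,r}
∂A     = {s,r}

interior: largest open inside A is ∅ (from ∅)
cl via duality: int({q,p}) = {q,p}, so X∖{q,p} = {s,r}
cl∖int = {s,r}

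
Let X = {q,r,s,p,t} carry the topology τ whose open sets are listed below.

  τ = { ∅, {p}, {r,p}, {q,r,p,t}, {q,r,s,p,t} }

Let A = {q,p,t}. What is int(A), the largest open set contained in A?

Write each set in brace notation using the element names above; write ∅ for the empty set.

{p}

open subsets of A: ∅, {p}; so int(A) = {p}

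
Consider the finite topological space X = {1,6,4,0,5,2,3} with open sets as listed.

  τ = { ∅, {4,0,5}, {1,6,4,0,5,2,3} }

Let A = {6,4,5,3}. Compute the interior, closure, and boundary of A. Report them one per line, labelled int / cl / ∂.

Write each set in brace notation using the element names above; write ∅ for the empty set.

int(A) = ∅
cl(A)  = {1,6,4,0,5,2,3}
∂A     = {1,6,4,0,5,2,3}

interior: largest open inside A is ∅ (from ∅)
cl via duality: int({1,0,2}) = ∅, so X∖∅ = {1,6,4,0,5,2,3}
cl∖int = {1,6,4,0,5,2,3}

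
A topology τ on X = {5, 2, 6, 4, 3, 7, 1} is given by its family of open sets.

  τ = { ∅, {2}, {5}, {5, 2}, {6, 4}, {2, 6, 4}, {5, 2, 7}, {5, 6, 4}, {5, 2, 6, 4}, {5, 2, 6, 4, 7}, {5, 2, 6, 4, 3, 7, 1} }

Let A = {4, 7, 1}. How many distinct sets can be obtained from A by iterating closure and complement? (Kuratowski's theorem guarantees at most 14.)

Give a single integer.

cl via duality: int({5, 2, 6, 3}) = {5, 2}, so X∖{5, 2} = {6, 4, 3, 7, 1}
Write k for closure, c for complement:
  1. A     = {4, 7, 1}
  2. kA    = {6, 4, 3, 7, 1}
  3. cA    = {5, 2, 6, 3}
  4. ckA   = {5, 2}
  5. kcA   = {5, 2, 6, 4, 3, 7, 1}
  6. kckA  = {5, 2, 3, 7, 1}
  7. ckcA  = ∅
  8. ckckA = {6, 4}
  9. kckckA = {6, 4, 3, 1}
  10. ckckckA = {5, 2, 7}
applying k or c yields no new set

10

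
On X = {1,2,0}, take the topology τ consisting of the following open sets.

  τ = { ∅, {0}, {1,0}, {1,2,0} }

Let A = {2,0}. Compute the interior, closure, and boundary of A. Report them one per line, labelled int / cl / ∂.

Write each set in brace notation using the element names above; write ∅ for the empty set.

int(A) = {0}
cl(A)  = {1,2,0}
∂A     = {1,2}

opens ⊆ A: ∅, {0}; union → int = {0}
complement {1}; its interior ∅; cl(A) = X∖∅ = {1,2,0}
boundary = {1,2,0} ∖ {0} = {1,2}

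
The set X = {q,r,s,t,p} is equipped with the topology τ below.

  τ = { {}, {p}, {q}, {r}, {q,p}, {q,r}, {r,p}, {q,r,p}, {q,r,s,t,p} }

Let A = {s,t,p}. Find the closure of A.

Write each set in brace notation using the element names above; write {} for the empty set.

{s,t,p}

closure: X∖int(X∖A) = X∖{q,r} = {s,t,p}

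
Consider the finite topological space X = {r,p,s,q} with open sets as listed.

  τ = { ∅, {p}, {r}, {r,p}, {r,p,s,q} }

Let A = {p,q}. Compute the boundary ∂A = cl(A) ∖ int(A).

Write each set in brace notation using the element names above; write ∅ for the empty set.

{s,q}

opens ⊆ A: ∅, {p}; union → int = {p}
complement {r,s}; its interior {r}; cl(A) = X∖{r} = {p,s,q}
boundary = {p,s,q} ∖ {p} = {s,q}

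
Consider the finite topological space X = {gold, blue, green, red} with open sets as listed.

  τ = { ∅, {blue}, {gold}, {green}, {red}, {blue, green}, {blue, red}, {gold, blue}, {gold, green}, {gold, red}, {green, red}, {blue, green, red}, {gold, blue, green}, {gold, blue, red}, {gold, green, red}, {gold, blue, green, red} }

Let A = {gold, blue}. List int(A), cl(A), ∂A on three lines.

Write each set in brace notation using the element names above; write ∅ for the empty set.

U open, U⊆A: ∅, {gold}, {blue}, {gold, blue}. int(A) = ⋃ = {gold, blue}
X∖A={green, red}, int(X∖A)={green, red}, hence cl(A)={gold, blue}
∂A: remove int from cl → ∅

int(A) = {gold, blue}
cl(A)  = {gold, blue}
∂A     = ∅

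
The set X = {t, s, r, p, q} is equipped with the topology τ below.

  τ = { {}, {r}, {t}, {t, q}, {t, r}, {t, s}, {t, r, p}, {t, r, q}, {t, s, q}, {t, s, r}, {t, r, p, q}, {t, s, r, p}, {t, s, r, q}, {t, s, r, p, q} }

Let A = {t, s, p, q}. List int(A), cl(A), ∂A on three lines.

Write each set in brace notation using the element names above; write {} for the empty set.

int(A) = {t, s, q}
cl(A)  = {t, s, p, q}
∂A     = {p}

interior: largest open inside A is {t, s, q} (from {}, {t}, {t, q}, {t, s}, {t, s, q})
cl via duality: int({r}) = {r}, so X∖{r} = {t, s, p, q}
cl∖int = {p}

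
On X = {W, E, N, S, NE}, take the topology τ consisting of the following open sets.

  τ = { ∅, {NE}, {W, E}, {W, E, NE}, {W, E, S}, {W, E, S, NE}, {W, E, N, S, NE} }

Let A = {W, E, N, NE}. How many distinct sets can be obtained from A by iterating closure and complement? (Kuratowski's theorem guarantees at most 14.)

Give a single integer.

X∖A={S}, int(X∖A)=∅, hence cl(A)={W, E, N, S, NE}
Orbit (k=closure, c=complement):
  1. A     = {W, E, N, NE}
  2. kA    = {W, E, N, S, NE}
  3. cA    = {S}
  4. ckA   = ∅
  5. kcA   = {N, S}
  6. ckcA  = {W, E, NE}
(closed under both — stop)

6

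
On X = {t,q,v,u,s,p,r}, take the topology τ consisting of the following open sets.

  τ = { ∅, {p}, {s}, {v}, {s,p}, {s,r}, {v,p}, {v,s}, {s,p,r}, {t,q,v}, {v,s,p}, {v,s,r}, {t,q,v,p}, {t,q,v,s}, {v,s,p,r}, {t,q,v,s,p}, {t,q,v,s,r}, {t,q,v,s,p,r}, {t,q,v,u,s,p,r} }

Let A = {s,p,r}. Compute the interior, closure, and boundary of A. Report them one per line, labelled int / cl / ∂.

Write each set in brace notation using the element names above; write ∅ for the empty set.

int(A) = {s,p,r}
cl(A)  = {u,s,p,r}
∂A     = {u}

opens ⊆ A: ∅, {p}, {s}, {s,p}, {s,r}, {s,p,r}; union → int = {s,p,r}
complement {t,q,v,u}; its interior {t,q,v}; cl(A) = X∖{t,q,v} = {u,s,p,r}
boundary = {u,s,p,r} ∖ {s,p,r} = {u}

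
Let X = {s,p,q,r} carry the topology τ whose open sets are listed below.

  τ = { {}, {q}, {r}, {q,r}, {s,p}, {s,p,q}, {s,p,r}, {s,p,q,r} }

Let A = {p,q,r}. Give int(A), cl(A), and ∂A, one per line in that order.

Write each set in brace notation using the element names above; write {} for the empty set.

interior: largest open inside A is {q,r} (from {}, {q}, {r}, {q,r})
cl via duality: int({s}) = {}, so X∖{} = {s,p,q,r}
cl∖int = {s,p}

int(A) = {q,r}
cl(A)  = {s,p,q,r}
∂A     = {s,p}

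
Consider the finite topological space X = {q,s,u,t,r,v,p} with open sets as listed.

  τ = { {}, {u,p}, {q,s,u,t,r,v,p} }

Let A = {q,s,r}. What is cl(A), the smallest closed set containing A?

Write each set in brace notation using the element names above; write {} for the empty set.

closure: X∖int(X∖A) = X∖{u,p} = {q,s,t,r,v}

{q,s,t,r,v}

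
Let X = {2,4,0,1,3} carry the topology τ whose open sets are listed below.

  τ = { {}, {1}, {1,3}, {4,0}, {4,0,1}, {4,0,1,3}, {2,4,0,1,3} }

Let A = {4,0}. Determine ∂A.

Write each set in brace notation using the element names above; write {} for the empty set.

interior: largest open inside A is {4,0} (from {}, {4,0})
cl via duality: int({2,1,3}) = {1,3}, so X∖{1,3} = {2,4,0}
cl∖int = {2}

{2}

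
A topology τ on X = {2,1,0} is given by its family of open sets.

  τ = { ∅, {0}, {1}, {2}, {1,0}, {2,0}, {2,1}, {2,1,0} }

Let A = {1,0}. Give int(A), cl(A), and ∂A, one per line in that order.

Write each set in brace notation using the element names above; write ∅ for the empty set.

open subsets of A: ∅, {0}, {1}, {1,0}; so int(A) = {1,0}
closure: X∖int(X∖A) = X∖{2} = {1,0}
∂A = {1,0} minus {1,0} = ∅

int(A) = {1,0}
cl(A)  = {1,0}
∂A     = ∅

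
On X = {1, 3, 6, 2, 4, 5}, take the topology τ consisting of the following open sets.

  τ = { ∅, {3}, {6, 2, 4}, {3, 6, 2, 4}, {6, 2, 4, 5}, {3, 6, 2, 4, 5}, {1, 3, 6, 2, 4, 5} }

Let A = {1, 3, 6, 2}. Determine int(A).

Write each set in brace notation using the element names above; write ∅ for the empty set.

{3}

interior: largest open inside A is {3} (from ∅, {3})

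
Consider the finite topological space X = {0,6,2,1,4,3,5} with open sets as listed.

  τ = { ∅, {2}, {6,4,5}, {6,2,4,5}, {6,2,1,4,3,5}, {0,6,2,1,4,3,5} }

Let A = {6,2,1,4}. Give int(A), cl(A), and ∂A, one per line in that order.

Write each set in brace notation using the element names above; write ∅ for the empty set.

int(A) = {2}
cl(A)  = {0,6,2,1,4,3,5}
∂A     = {0,6,1,4,3,5}

open subsets of A: ∅, {2}; so int(A) = {2}
closure: X∖int(X∖A) = X∖∅ = {0,6,2,1,4,3,5}
∂A = {0,6,2,1,4,3,5} minus {2} = {0,6,1,4,3,5}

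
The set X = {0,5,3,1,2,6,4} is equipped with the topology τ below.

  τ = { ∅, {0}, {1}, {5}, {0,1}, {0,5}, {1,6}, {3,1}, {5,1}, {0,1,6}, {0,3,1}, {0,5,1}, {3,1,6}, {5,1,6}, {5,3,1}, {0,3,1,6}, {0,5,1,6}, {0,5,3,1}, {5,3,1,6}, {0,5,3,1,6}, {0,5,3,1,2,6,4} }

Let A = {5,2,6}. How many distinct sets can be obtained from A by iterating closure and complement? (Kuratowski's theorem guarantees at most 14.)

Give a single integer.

X∖A={0,3,1,4}, int(X∖A)={0,3,1}, hence cl(A)={5,2,6,4}
Orbit (k=closure, c=complement):
  1. A     = {5,2,6}
  2. kA    = {5,2,6,4}
  3. cA    = {0,3,1,4}
  4. ckA   = {0,3,1}
  5. kcA   = {0,3,1,2,6,4}
  6. ckcA  = {5}
  7. kckcA = {5,2,4}
  8. ckckcA = {0,3,1,6}
(closed under both — stop)

8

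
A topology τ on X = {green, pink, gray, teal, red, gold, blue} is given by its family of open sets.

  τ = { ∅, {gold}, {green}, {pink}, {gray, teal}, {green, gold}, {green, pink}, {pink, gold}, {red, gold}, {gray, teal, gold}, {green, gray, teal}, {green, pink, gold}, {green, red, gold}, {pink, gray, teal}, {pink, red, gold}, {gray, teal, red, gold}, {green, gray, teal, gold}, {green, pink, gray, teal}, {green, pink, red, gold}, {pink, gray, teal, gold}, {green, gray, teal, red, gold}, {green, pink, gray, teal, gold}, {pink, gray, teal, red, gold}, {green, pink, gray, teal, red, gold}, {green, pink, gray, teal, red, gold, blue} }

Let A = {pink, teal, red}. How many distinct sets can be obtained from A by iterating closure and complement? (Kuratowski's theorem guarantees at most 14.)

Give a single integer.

closure: X∖int(X∖A) = X∖{green, gold} = {pink, gray, teal, red, blue}
Let k=closure and c=complement:
  1. A     = {pink, teal, red}
  2. kA    = {pink, gray, teal, red, blue}
  3. cA    = {green, gray, gold, blue}
  4. ckA   = {green, gold}
  5. kcA   = {green, gray, teal, red, gold, blue}
  6. kckA  = {green, red, gold, blue}
  7. ckcA  = {pink}
  8. ckckA = {pink, gray, teal}
  9. kckcA = {pink, blue}
  10. kckckA = {pink, gray, teal, blue}
  11. ckckcA = {green, gray, teal, red, gold}
  12. ckckckA = {green, red, gold}
— saturated at 12

12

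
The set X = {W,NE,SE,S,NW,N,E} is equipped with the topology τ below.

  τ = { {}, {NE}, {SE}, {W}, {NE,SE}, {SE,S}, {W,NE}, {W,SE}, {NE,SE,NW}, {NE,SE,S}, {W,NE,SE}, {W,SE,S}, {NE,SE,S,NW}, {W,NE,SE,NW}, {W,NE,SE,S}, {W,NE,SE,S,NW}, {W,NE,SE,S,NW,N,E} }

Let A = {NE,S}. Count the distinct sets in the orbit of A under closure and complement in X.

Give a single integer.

8

X∖A={W,SE,NW,N,E}, int(X∖A)={W,SE}, hence cl(A)={NE,S,NW,N,E}
Orbit (k=closure, c=complement):
  1. A     = {NE,S}
  2. kA    = {NE,S,NW,N,E}
  3. cA    = {W,SE,NW,N,E}
  4. ckA   = {W,SE}
  5. kcA   = {W,SE,S,NW,N,E}
  6. ckcA  = {NE}
  7. kckcA = {NE,NW,N,E}
  8. ckckcA = {W,SE,S}
(closed under both — stop)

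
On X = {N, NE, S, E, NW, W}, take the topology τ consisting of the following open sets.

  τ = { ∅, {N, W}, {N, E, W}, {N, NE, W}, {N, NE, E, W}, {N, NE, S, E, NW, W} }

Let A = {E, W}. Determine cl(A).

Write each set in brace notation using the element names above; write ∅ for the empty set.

complement {N, NE, S, NW}; its interior ∅; cl(A) = X∖∅ = {N, NE, S, E, NW, W}

{N, NE, S, E, NW, W}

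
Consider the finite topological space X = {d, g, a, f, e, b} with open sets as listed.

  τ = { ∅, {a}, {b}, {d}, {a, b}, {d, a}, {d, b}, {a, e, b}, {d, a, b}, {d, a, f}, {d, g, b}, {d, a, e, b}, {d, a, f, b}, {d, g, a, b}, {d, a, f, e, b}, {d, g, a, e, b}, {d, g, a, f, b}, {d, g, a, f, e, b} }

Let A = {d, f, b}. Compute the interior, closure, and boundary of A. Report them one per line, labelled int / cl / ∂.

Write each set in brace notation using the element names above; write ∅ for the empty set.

interior: largest open inside A is {d, b} (from ∅, {b}, {d}, {d, b})
cl via duality: int({g, a, e}) = {a}, so X∖{a} = {d, g, f, e, b}
cl∖int = {g, f, e}

int(A) = {d, b}
cl(A)  = {d, g, f, e, b}
∂A     = {g, f, e}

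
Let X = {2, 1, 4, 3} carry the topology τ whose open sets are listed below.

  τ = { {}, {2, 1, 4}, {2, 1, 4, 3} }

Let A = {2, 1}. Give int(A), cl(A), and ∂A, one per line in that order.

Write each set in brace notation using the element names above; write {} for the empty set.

int(A) = {}
cl(A)  = {2, 1, 4, 3}
∂A     = {2, 1, 4, 3}

U open, U⊆A: {}. int(A) = ⋃ = {}
X∖A={4, 3}, int(X∖A)={}, hence cl(A)={2, 1, 4, 3}
∂A: remove int from cl → {2, 1, 4, 3}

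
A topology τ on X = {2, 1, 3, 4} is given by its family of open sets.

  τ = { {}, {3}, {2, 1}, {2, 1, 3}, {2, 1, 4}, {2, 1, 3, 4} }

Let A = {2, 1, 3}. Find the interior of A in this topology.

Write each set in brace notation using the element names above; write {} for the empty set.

opens ⊆ A: {}, {3}, {2, 1}, {2, 1, 3}; union → int = {2, 1, 3}

{2, 1, 3}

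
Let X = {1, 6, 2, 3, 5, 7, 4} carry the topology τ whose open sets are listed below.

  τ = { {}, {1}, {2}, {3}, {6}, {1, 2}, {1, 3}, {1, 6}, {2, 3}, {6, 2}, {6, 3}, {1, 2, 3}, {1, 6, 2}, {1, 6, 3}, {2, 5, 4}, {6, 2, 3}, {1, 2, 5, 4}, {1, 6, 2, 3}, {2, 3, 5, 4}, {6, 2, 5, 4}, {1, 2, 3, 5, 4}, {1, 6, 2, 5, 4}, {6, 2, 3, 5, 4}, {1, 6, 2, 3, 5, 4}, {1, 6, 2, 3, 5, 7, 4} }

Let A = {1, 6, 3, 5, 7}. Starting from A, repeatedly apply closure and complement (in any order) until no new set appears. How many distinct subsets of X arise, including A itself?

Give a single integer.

8

complement {2, 4}; its interior {2}; cl(A) = X∖{2} = {1, 6, 3, 5, 7, 4}
With k = closure, c = complement:
  1. A     = {1, 6, 3, 5, 7}
  2. kA    = {1, 6, 3, 5, 7, 4}
  3. cA    = {2, 4}
  4. ckA   = {2}
  5. kcA   = {2, 5, 7, 4}
  6. ckcA  = {1, 6, 3}
  7. kckcA = {1, 6, 3, 7}
  8. ckckcA = {2, 5, 4}
k, c of each give nothing new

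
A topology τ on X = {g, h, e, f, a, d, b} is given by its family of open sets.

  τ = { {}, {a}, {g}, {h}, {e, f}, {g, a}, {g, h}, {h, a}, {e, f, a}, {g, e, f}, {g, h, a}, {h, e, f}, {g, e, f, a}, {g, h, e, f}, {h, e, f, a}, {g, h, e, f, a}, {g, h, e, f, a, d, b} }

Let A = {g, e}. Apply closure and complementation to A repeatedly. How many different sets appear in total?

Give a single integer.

complement {h, f, a, d, b}; its interior {h, a}; cl(A) = X∖{h, a} = {g, e, f, d, b}
With k = closure, c = complement:
  1. A     = {g, e}
  2. kA    = {g, e, f, d, b}
  3. cA    = {h, f, a, d, b}
  4. ckA   = {h, a}
  5. kcA   = {h, e, f, a, d, b}
  6. kckA  = {h, a, d, b}
  7. ckcA  = {g}
  8. ckckA = {g, e, f}
  9. kckcA = {g, d, b}
  10. ckckcA = {h, e, f, a}
k, c of each give nothing new

10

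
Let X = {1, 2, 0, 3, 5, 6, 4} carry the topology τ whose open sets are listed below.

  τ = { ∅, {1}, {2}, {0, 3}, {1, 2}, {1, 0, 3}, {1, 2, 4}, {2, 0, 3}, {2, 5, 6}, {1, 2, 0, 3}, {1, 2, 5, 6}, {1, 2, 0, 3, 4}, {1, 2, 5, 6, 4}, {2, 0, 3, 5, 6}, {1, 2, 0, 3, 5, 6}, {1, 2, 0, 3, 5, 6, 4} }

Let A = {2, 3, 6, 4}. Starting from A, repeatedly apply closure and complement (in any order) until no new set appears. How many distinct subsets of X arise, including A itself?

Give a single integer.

12

cl via duality: int({1, 0, 5}) = {1}, so X∖{1} = {2, 0, 3, 5, 6, 4}
Write k for closure, c for complement:
  1. A     = {2, 3, 6, 4}
  2. kA    = {2, 0, 3, 5, 6, 4}
  3. cA    = {1, 0, 5}
  4. ckA   = {1}
  5. kcA   = {1, 0, 3, 5, 6, 4}
  6. kckA  = {1, 4}
  7. ckcA  = {2}
  8. ckckA = {2, 0, 3, 5, 6}
  9. kckcA = {2, 5, 6, 4}
  10. ckckcA = {1, 0, 3}
  11. kckckcA = {1, 0, 3, 4}
  12. ckckckcA = {2, 5, 6}
applying k or c yields no new set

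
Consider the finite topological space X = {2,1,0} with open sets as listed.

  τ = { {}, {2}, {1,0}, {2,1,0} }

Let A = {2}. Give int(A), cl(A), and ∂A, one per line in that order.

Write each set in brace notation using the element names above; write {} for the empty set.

U open, U⊆A: {}, {2}. int(A) = ⋃ = {2}
X∖A={1,0}, int(X∖A)={1,0}, hence cl(A)={2}
∂A: remove int from cl → {}

int(A) = {2}
cl(A)  = {2}
∂A     = {}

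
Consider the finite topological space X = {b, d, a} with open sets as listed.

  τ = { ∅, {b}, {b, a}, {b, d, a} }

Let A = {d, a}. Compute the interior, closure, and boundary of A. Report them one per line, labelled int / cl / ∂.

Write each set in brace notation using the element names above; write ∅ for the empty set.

U open, U⊆A: ∅. int(A) = ⋃ = ∅
X∖A={b}, int(X∖A)={b}, hence cl(A)={d, a}
∂A: remove int from cl → {d, a}

int(A) = ∅
cl(A)  = {d, a}
∂A     = {d, a}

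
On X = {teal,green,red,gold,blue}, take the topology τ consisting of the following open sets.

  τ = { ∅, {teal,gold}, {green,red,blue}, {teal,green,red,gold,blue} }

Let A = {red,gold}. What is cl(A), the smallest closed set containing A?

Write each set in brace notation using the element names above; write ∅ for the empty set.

complement {teal,green,blue}; its interior ∅; cl(A) = X∖∅ = {teal,green,red,gold,blue}

{teal,green,red,gold,blue}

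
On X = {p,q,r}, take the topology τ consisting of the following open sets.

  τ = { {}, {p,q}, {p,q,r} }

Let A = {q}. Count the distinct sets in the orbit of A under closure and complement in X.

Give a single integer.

4

cl via duality: int({p,r}) = {}, so X∖{} = {p,q,r}
Write k for closure, c for complement:
  1. A     = {q}
  2. kA    = {p,q,r}
  3. cA    = {p,r}
  4. ckA   = {}
applying k or c yields no new set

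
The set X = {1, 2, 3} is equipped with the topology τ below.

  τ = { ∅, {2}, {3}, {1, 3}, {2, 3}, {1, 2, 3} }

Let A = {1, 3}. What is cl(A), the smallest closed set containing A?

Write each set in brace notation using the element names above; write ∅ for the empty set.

{1, 3}

complement {2}; its interior {2}; cl(A) = X∖{2} = {1, 3}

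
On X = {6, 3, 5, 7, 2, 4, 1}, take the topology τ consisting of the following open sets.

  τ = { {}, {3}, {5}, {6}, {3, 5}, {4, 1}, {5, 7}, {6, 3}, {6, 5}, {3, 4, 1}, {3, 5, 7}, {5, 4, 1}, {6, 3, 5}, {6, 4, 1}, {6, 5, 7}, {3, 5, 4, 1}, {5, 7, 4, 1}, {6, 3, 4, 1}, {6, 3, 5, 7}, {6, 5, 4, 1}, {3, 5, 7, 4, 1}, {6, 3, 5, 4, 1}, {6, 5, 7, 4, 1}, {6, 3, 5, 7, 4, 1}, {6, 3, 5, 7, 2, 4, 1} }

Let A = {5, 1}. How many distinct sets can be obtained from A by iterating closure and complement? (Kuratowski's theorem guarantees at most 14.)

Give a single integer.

12

closure: X∖int(X∖A) = X∖{6, 3} = {5, 7, 2, 4, 1}
Let k=closure and c=complement:
  1. A     = {5, 1}
  2. kA    = {5, 7, 2, 4, 1}
  3. cA    = {6, 3, 7, 2, 4}
  4. ckA   = {6, 3}
  5. kcA   = {6, 3, 7, 2, 4, 1}
  6. kckA  = {6, 3, 2}
  7. ckcA  = {5}
  8. ckckA = {5, 7, 4, 1}
  9. kckcA = {5, 7, 2}
  10. ckckcA = {6, 3, 4, 1}
  11. kckckcA = {6, 3, 2, 4, 1}
  12. ckckckcA = {5, 7}
— saturated at 12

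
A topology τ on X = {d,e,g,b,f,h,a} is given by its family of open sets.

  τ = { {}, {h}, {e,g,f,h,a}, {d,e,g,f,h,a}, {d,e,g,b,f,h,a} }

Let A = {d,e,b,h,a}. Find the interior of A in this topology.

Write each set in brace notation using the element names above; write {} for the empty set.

open subsets of A: {}, {h}; so int(A) = {h}

{h}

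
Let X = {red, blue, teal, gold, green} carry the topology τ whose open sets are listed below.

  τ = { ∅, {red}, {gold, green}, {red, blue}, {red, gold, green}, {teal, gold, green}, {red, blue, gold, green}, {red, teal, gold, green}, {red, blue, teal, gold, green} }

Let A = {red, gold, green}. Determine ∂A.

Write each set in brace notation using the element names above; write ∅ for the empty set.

open subsets of A: ∅, {red}, {gold, green}, {red, gold, green}; so int(A) = {red, gold, green}
closure: X∖int(X∖A) = X∖∅ = {red, blue, teal, gold, green}
∂A = {red, blue, teal, gold, green} minus {red, gold, green} = {blue, teal}

{blue, teal}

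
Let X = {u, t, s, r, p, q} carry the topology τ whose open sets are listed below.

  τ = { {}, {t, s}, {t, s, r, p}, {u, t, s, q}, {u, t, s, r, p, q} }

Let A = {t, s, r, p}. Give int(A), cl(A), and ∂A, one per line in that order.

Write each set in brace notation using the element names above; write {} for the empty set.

open subsets of A: {}, {t, s}, {t, s, r, p}; so int(A) = {t, s, r, p}
closure: X∖int(X∖A) = X∖{} = {u, t, s, r, p, q}
∂A = {u, t, s, r, p, q} minus {t, s, r, p} = {u, q}

int(A) = {t, s, r, p}
cl(A)  = {u, t, s, r, p, q}
∂A     = {u, q}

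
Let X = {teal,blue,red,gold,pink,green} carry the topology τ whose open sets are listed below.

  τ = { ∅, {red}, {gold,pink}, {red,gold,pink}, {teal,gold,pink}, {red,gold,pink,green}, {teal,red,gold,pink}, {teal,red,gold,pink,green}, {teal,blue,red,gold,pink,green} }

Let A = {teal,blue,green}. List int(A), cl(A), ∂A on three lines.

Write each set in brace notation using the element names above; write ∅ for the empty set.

U open, U⊆A: ∅. int(A) = ⋃ = ∅
X∖A={red,gold,pink}, int(X∖A)={red,gold,pink}, hence cl(A)={teal,blue,green}
∂A: remove int from cl → {teal,blue,green}

int(A) = ∅
cl(A)  = {teal,blue,green}
∂A     = {teal,blue,green}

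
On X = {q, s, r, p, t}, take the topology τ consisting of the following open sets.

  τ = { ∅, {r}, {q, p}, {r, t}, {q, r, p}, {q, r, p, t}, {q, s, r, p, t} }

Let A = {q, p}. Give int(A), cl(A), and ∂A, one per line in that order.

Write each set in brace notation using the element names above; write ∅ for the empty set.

opens ⊆ A: ∅, {q, p}; union → int = {q, p}
complement {s, r, t}; its interior {r, t}; cl(A) = X∖{r, t} = {q, s, p}
boundary = {q, s, p} ∖ {q, p} = {s}

int(A) = {q, p}
cl(A)  = {q, s, p}
∂A     = {s}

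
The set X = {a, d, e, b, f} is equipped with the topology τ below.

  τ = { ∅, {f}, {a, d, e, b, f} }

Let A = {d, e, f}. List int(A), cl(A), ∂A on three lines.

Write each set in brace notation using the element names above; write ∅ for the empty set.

int(A) = {f}
cl(A)  = {a, d, e, b, f}
∂A     = {a, d, e, b}

interior: largest open inside A is {f} (from ∅, {f})
cl via duality: int({a, b}) = ∅, so X∖∅ = {a, d, e, b, f}
cl∖int = {a, d, e, b}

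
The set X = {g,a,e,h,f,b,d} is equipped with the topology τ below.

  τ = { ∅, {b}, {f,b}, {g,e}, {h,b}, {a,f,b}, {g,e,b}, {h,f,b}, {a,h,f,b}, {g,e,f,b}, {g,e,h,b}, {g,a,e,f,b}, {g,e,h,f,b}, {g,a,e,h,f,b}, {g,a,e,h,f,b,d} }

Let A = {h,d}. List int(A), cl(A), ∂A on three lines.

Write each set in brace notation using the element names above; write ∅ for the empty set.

opens ⊆ A: ∅; union → int = ∅
complement {g,a,e,f,b}; its interior {g,a,e,f,b}; cl(A) = X∖{g,a,e,f,b} = {h,d}
boundary = {h,d} ∖ ∅ = {h,d}

int(A) = ∅
cl(A)  = {h,d}
∂A     = {h,d}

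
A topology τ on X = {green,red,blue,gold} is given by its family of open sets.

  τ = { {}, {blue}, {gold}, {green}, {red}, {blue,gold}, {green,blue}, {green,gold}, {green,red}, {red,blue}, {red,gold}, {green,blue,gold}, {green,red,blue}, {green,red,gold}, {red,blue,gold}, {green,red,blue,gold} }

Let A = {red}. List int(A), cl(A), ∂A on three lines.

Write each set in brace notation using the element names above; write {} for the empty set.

U open, U⊆A: {}, {red}. int(A) = ⋃ = {red}
X∖A={green,blue,gold}, int(X∖A)={green,blue,gold}, hence cl(A)={red}
∂A: remove int from cl → {}

int(A) = {red}
cl(A)  = {red}
∂A     = {}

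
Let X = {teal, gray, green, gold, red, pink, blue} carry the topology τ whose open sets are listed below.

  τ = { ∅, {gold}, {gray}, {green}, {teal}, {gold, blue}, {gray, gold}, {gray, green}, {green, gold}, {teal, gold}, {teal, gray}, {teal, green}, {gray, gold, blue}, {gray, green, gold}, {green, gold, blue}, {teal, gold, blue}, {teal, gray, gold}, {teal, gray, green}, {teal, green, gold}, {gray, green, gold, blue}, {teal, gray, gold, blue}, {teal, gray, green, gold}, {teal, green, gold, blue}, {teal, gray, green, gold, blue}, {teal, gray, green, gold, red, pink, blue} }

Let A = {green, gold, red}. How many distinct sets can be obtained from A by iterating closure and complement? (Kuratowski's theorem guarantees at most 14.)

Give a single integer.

X∖A={teal, gray, pink, blue}, int(X∖A)={teal, gray}, hence cl(A)={green, gold, red, pink, blue}
Orbit (k=closure, c=complement):
  1. A     = {green, gold, red}
  2. kA    = {green, gold, red, pink, blue}
  3. cA    = {teal, gray, pink, blue}
  4. ckA   = {teal, gray}
  5. kcA   = {teal, gray, red, pink, blue}
  6. kckA  = {teal, gray, red, pink}
  7. ckcA  = {green, gold}
  8. ckckA = {green, gold, blue}
(closed under both — stop)

8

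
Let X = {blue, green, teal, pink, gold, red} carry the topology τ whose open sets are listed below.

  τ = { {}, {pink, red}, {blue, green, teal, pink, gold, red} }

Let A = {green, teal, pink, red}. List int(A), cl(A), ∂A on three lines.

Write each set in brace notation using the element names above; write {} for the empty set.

int(A) = {pink, red}
cl(A)  = {blue, green, teal, pink, gold, red}
∂A     = {blue, green, teal, gold}

opens ⊆ A: {}, {pink, red}; union → int = {pink, red}
complement {blue, gold}; its interior {}; cl(A) = X∖{} = {blue, green, teal, pink, gold, red}
boundary = {blue, green, teal, pink, gold, red} ∖ {pink, red} = {blue, green, teal, gold}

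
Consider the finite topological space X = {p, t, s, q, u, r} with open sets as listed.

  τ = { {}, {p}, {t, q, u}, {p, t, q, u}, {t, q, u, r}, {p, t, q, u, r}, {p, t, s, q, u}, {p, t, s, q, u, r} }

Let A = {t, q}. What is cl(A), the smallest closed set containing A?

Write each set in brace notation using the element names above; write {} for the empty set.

{t, s, q, u, r}

complement {p, s, u, r}; its interior {p}; cl(A) = X∖{p} = {t, s, q, u, r}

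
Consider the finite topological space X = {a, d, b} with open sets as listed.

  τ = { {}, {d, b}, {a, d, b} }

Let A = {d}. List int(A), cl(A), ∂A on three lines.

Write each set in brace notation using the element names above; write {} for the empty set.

open subsets of A: {}; so int(A) = {}
closure: X∖int(X∖A) = X∖{} = {a, d, b}
∂A = {a, d, b} minus {} = {a, d, b}

int(A) = {}
cl(A)  = {a, d, b}
∂A     = {a, d, b}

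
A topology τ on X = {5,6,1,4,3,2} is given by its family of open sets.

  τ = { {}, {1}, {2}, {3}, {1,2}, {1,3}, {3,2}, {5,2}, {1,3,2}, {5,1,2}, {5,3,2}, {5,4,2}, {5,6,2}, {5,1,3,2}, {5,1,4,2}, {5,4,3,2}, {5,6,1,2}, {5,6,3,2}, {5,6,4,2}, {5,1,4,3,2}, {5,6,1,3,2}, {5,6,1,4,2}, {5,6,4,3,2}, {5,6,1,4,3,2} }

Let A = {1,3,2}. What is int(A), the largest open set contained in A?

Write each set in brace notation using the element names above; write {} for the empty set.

opens ⊆ A: {}, {1}, {2}, {3}, {1,3}, {3,2}, {1,2}, {1,3,2}; union → int = {1,3,2}

{1,3,2}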